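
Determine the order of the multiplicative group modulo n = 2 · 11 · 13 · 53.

φ(2) = 2 − 1 = 1.
φ(11) = 11 − 1 = 10.
φ(13) = 13 − 1 = 12.
φ(53) = 53 − 1 = 52.
Multiply: 1 · 10 · 12 · 52 = 6240.

6240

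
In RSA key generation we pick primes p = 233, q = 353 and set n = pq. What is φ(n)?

81664

φ(82249) = 82249 · (1 − 1/233) · (1 − 1/353)
       = 82249 · 81664/82249 = 81664.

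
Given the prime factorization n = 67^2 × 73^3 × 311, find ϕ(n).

φ(543098464343) = 543098464343 · (1 − 1/67) · (1 − 1/73) · (1 − 1/311)
       = 543098464343 · 1473120/1521101 = 525967184160.

525967184160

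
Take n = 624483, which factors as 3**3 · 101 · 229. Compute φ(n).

φ(3^3) = 3^2·(3−1) = 9·2 = 18.
φ(101) = 101 − 1 = 100.
φ(229) = 229 − 1 = 228.
Multiply: 18 · 100 · 228 = 410400.

410400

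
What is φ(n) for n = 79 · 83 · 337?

2149056

φ(2209709) = 2209709 · (1 − 1/79) · (1 − 1/83) · (1 − 1/337)
       = 2209709 · 2149056/2209709 = 2149056.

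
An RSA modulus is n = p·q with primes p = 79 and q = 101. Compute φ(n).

φ(pq) = (p−1)(q−1) = 78 · 100 = 7800.

7800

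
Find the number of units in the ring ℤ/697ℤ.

Prime factorization: 697 = 17 × 41.
φ(17) = 17 − 1 = 16.
φ(41) = 41 − 1 = 40.
Multiply: 16 · 40 = 640.

640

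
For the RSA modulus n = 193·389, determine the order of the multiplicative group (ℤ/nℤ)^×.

74496

φ(75077) = 75077 · (1 − 1/193) · (1 − 1/389)
       = 75077 · 74496/75077 = 74496.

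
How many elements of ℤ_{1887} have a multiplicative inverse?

1152

Prime factorization: 1887 = 3 × 17 × 37.
φ(3) = 3 − 1 = 2.
φ(17) = 17 − 1 = 16.
φ(37) = 37 − 1 = 36.
φ(1887) = 2 × 16 × 36 = 1152.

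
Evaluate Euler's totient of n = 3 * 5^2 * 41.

φ(3) = 3 − 1 = 2.
φ(5^2) = 5^2 − 5^1 = 25 − 5 = 20.
φ(41) = 41 − 1 = 40.
Since φ is multiplicative, φ(3075) = 2 · 20 · 40 = 1600.

1600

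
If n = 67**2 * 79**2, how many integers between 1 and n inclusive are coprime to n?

27248364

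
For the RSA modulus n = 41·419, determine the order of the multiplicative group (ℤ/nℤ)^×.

For distinct primes, φ(pq) = (p−1)(q−1) = 40 × 418 = 16720.

16720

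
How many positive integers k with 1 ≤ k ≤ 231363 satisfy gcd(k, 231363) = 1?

129600

Factor 231363: 231363 = 3^3 * 11 * 19 * 41.
φ(3^3) = 3^3 − 3^2 = 27 − 9 = 18.
φ(11) = 11 − 1 = 10.
φ(19) = 19 − 1 = 18.
φ(41) = 41 − 1 = 40.
Since φ is multiplicative, φ(231363) = 18 · 10 · 18 · 40 = 129600.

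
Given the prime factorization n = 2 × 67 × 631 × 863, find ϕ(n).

φ(72970102) = 72970102 · (1 − 1/2) · (1 − 1/67) · (1 − 1/631) · (1 − 1/863)
       = 72970102 · 35841960/72970102 = 35841960.

35841960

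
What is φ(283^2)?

79806

φ(80089) = 80089 · (1 − 1/283)
       = 80089 · 282/283 = 79806.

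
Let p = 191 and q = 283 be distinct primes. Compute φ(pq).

φ(191) = 191 − 1 = 190.
φ(283) = 283 − 1 = 282.
Multiply: 190 · 282 = 53580.

53580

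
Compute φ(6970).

2560

First factor: 6970 = 2 · 5 · 17 · 41.
φ(2) = 2 − 1 = 1.
φ(5) = 5 − 1 = 4.
φ(17) = 17 − 1 = 16.
φ(41) = 41 − 1 = 40.
Multiply: 1 · 4 · 16 · 40 = 2560.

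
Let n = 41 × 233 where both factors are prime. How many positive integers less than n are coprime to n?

9280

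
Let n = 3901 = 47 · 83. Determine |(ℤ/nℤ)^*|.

φ(3901) = 3901 · (1 − 1/47) · (1 − 1/83)
       = 3901 · 3772/3901 = 3772.

3772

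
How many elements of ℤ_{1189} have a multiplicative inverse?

1189 = 29 · 41.
φ(29) = 29 − 1 = 28.
φ(41) = 41 − 1 = 40.
Since φ is multiplicative, φ(1189) = 28 · 40 = 1120.

1120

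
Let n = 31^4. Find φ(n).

φ(923521) = 923521 · (1 − 1/31)
       = 923521 · 30/31 = 893730.

893730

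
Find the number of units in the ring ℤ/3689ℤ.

2880

First factor: 3689 = 7 × 17 × 31.
φ(7) = 7 − 1 = 6.
φ(17) = 17 − 1 = 16.
φ(31) = 31 − 1 = 30.
φ(3689) = 6 × 16 × 30 = 2880.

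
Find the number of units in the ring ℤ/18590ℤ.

6240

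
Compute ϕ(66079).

54912

Factor 66079: 66079 = 13^2 * 17 * 23.
φ(66079) = 66079 · (1 − 1/13) · (1 − 1/17) · (1 − 1/23)
       = 66079 · 4224/5083 = 54912.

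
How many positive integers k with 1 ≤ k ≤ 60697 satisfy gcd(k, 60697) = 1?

Factor 60697: 60697 = 7 * 13 * 23 * 29.
φ(60697) = 60697 · (1 − 1/7) · (1 − 1/13) · (1 − 1/23) · (1 − 1/29)
       = 60697 · 44352/60697 = 44352.

44352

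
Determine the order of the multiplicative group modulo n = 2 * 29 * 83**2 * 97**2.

1774569216

φ(2) = 2 − 1 = 1.
φ(29) = 29 − 1 = 28.
φ(83^2) = 83^2 − 83^1 = 6889 − 83 = 6806.
φ(97^2) = 97^1·(97−1) = 97·96 = 9312.
Since φ is multiplicative, φ(3759478858) = 1 · 28 · 6806 · 9312 = 1774569216.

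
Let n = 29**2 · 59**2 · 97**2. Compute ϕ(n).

25874919168

φ(27545045089) = 27545045089 · (1 − 1/29) · (1 − 1/59) · (1 − 1/97)
       = 27545045089 · 155904/165967 = 25874919168.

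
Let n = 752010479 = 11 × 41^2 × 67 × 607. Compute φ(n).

φ(11) = 11 − 1 = 10.
φ(41^2) = 41^1·(41−1) = 41·40 = 1640.
φ(67) = 67 − 1 = 66.
φ(607) = 607 − 1 = 606.
Since φ is multiplicative, φ(752010479) = 10 · 1640 · 66 · 606 = 655934400.

655934400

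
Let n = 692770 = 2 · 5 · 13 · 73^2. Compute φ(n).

φ(2) = 2 − 1 = 1.
φ(5) = 5 − 1 = 4.
φ(13) = 13 − 1 = 12.
φ(73^2) = 73^1·(73−1) = 73·72 = 5256.
Since φ is multiplicative, φ(692770) = 1 · 4 · 12 · 5256 = 252288.

252288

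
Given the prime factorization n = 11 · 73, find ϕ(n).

720

φ(11) = 11 − 1 = 10.
φ(73) = 73 − 1 = 72.
Since φ is multiplicative, φ(803) = 10 · 72 = 720.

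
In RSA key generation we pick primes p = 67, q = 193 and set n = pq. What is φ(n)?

12672

φ(n) = (p − 1)(q − 1) = (67−1)(193−1) = 66·192 = 12672.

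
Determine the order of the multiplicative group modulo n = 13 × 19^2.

φ(4693) = 4693 · (1 − 1/13) · (1 − 1/19)
       = 4693 · 216/247 = 4104.

4104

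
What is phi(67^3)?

296274

φ(67^3) = 67^2·(67−1) = 4489·66 = 296274.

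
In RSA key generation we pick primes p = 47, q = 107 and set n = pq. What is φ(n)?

4876

φ(47) = 47 − 1 = 46.
φ(107) = 107 − 1 = 106.
Since φ is multiplicative, φ(5029) = 46 · 106 = 4876.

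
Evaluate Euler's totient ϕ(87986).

87986 = 2 × 29 × 37 × 41.
φ(2) = 2 − 1 = 1.
φ(29) = 29 − 1 = 28.
φ(37) = 37 − 1 = 36.
φ(41) = 41 − 1 = 40.
Since φ is multiplicative, φ(87986) = 1 · 28 · 36 · 40 = 40320.

40320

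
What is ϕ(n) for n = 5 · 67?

264

φ(5) = 5 − 1 = 4.
φ(67) = 67 − 1 = 66.
Multiply: 4 · 66 = 264.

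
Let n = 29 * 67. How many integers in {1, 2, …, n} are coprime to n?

φ(29) = 29 − 1 = 28.
φ(67) = 67 − 1 = 66.
φ(1943) = 28 × 66 = 1848.

1848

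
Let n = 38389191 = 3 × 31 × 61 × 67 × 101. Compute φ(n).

φ(38389191) = 38389191 · (1 − 1/3) · (1 − 1/31) · (1 − 1/61) · (1 − 1/67) · (1 − 1/101)
       = 38389191 · 23760000/38389191 = 23760000.

23760000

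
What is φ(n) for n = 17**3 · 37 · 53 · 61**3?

φ(17^3) = 17^2·(17−1) = 289·16 = 4624.
φ(37) = 37 − 1 = 36.
φ(53) = 53 − 1 = 52.
φ(61^3) = 61^2·(61−1) = 3721·60 = 223260.
Since φ is multiplicative, φ(2186824157533) = 4624 · 36 · 52 · 223260 = 1932567137280.

1932567137280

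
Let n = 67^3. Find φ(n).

296274

φ(300763) = 300763 · (1 − 1/67)
       = 300763 · 66/67 = 296274.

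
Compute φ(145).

112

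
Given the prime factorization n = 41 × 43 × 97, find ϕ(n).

φ(41) = 41 − 1 = 40.
φ(43) = 43 − 1 = 42.
φ(97) = 97 − 1 = 96.
Since φ is multiplicative, φ(171011) = 40 · 42 · 96 = 161280.

161280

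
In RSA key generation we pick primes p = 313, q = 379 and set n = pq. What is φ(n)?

117936

φ(pq) = (p−1)(q−1) = 312 · 378 = 117936.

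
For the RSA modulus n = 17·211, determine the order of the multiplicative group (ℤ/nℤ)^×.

3360

For distinct primes, φ(pq) = (p−1)(q−1) = 16 × 210 = 3360.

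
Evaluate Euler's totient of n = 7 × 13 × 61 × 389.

φ(2159339) = 2159339 · (1 − 1/7) · (1 − 1/13) · (1 − 1/61) · (1 − 1/389)
       = 2159339 · 1676160/2159339 = 1676160.

1676160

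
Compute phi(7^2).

42

φ(49) = 49 · (1 − 1/7)
       = 49 · 6/7 = 42.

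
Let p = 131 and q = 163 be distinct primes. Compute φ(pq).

21060

φ(n) = (p − 1)(q − 1) = (131−1)(163−1) = 130·162 = 21060.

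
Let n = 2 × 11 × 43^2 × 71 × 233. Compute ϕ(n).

293294400

φ(2) = 2 − 1 = 1.
φ(11) = 11 − 1 = 10.
φ(43^2) = 43^1·(43−1) = 43·42 = 1806.
φ(71) = 71 − 1 = 70.
φ(233) = 233 − 1 = 232.
Multiply: 1 · 10 · 1806 · 70 · 232 = 293294400.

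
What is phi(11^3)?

φ(1331) = 1331 · (1 − 1/11)
       = 1331 · 10/11 = 1210.

1210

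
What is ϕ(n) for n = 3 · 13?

24

φ(3) = 3 − 1 = 2.
φ(13) = 13 − 1 = 12.
φ(39) = 2 × 12 = 24.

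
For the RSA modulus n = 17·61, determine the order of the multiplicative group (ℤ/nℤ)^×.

φ(n) = (p − 1)(q − 1) = (17−1)(61−1) = 16·60 = 960.

960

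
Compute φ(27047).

Factor 27047: 27047 = 17 · 37 · 43.
φ(27047) = 27047 · (1 − 1/17) · (1 − 1/37) · (1 − 1/43)
       = 27047 · 24192/27047 = 24192.

24192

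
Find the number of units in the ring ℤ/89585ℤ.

Prime factorization: 89585 = 5 × 19 × 23 × 41.
φ(5) = 5 − 1 = 4.
φ(19) = 19 − 1 = 18.
φ(23) = 23 − 1 = 22.
φ(41) = 41 − 1 = 40.
φ(89585) = 4 × 18 × 22 × 40 = 63360.

63360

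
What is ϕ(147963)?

Factor 147963: 147963 = 3 * 31 * 37 * 43.
φ(3) = 3 − 1 = 2.
φ(31) = 31 − 1 = 30.
φ(37) = 37 − 1 = 36.
φ(43) = 43 − 1 = 42.
φ(147963) = 2 × 30 × 36 × 42 = 90720.

90720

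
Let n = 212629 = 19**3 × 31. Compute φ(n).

φ(19^3) = 19^3 − 19^2 = 6859 − 361 = 6498.
φ(31) = 31 − 1 = 30.
Multiply: 6498 · 30 = 194940.

194940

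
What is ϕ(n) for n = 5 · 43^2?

7224

φ(5) = 5 − 1 = 4.
φ(43^2) = 43^2 − 43^1 = 1849 − 43 = 1806.
φ(9245) = 4 × 1806 = 7224.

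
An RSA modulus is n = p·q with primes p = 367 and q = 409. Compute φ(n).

φ(150103) = 150103 · (1 − 1/367) · (1 − 1/409)
       = 150103 · 149328/150103 = 149328.

149328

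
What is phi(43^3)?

77658

φ(43^3) = 43^2·(43−1) = 1849·42 = 77658.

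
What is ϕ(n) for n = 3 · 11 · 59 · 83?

95120

φ(3) = 3 − 1 = 2.
φ(11) = 11 − 1 = 10.
φ(59) = 59 − 1 = 58.
φ(83) = 83 − 1 = 82.
Since φ is multiplicative, φ(161601) = 2 · 10 · 58 · 82 = 95120.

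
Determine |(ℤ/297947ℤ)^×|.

First factor: 297947 = 13**2 · 41 · 43.
φ(297947) = 297947 · (1 − 1/13) · (1 − 1/41) · (1 − 1/43)
       = 297947 · 20160/22919 = 262080.

262080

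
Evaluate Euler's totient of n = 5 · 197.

φ(985) = 985 · (1 − 1/5) · (1 − 1/197)
       = 985 · 784/985 = 784.

784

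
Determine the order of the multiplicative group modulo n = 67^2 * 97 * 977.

φ(67^2) = 67^2 − 67^1 = 4489 − 67 = 4422.
φ(97) = 97 − 1 = 96.
φ(977) = 977 − 1 = 976.
Multiply: 4422 · 96 · 976 = 414323712.

414323712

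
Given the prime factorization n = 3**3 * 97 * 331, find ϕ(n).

φ(3^3) = 3^3 − 3^2 = 27 − 9 = 18.
φ(97) = 97 − 1 = 96.
φ(331) = 331 − 1 = 330.
φ(866889) = 18 × 96 × 330 = 570240.

570240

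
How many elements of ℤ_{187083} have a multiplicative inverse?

First factor: 187083 = 3**3 · 13**2 · 41.
φ(187083) = 187083 · (1 − 1/3) · (1 − 1/13) · (1 − 1/41)
       = 187083 · 960/1599 = 112320.

112320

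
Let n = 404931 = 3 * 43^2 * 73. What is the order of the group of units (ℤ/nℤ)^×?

φ(404931) = 404931 · (1 − 1/3) · (1 − 1/43) · (1 − 1/73)
       = 404931 · 6048/9417 = 260064.

260064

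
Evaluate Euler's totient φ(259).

216

Prime factorization: 259 = 7 × 37.
φ(7) = 7 − 1 = 6.
φ(37) = 37 − 1 = 36.
Since φ is multiplicative, φ(259) = 6 · 36 = 216.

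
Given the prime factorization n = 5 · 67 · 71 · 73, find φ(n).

1330560

φ(5) = 5 − 1 = 4.
φ(67) = 67 − 1 = 66.
φ(71) = 71 − 1 = 70.
φ(73) = 73 − 1 = 72.
Multiply: 4 · 66 · 70 · 72 = 1330560.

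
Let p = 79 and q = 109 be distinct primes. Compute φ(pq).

8424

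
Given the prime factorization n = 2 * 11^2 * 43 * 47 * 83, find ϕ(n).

φ(2) = 2 − 1 = 1.
φ(11^2) = 11^1·(11−1) = 11·10 = 110.
φ(43) = 43 − 1 = 42.
φ(47) = 47 − 1 = 46.
φ(83) = 83 − 1 = 82.
Multiply: 1 · 110 · 42 · 46 · 82 = 17426640.

17426640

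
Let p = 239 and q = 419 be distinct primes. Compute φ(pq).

φ(100141) = 100141 · (1 − 1/239) · (1 − 1/419)
       = 100141 · 99484/100141 = 99484.

99484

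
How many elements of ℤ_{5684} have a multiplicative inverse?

Factor 5684: 5684 = 2^2 * 7^2 * 29.
φ(5684) = 5684 · (1 − 1/2) · (1 − 1/7) · (1 − 1/29)
       = 5684 · 168/406 = 2352.

2352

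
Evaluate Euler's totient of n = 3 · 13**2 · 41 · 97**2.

φ(195584883) = 195584883 · (1 − 1/3) · (1 − 1/13) · (1 − 1/41) · (1 − 1/97)
       = 195584883 · 92160/155103 = 116213760.

116213760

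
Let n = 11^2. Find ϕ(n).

110

φ(11^2) = 11^1·(11−1) = 11·10 = 110.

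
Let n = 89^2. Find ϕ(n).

φ(89^2) = 89^1·(89−1) = 89·88 = 7832.

7832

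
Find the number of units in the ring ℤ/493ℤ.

448

Factor 493: 493 = 17 · 29.
φ(493) = 493 · (1 − 1/17) · (1 − 1/29)
       = 493 · 448/493 = 448.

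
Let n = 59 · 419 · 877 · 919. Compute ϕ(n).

φ(59) = 59 − 1 = 58.
φ(419) = 419 − 1 = 418.
φ(877) = 877 − 1 = 876.
φ(919) = 919 − 1 = 918.
φ(19924211323) = 58 × 418 × 876 × 918 = 19496248992.

19496248992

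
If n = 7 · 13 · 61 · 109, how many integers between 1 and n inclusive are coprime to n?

466560

φ(7) = 7 − 1 = 6.
φ(13) = 13 − 1 = 12.
φ(61) = 61 − 1 = 60.
φ(109) = 109 − 1 = 108.
Since φ is multiplicative, φ(605059) = 6 · 12 · 60 · 108 = 466560.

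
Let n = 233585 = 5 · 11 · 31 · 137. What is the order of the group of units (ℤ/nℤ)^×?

163200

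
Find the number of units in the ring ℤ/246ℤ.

80

Factor 246: 246 = 2 · 3 · 41.
φ(246) = 246 · (1 − 1/2) · (1 − 1/3) · (1 − 1/41)
       = 246 · 80/246 = 80.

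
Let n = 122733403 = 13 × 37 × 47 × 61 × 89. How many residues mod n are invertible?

104924160

φ(122733403) = 122733403 · (1 − 1/13) · (1 − 1/37) · (1 − 1/47) · (1 − 1/61) · (1 − 1/89)
       = 122733403 · 104924160/122733403 = 104924160.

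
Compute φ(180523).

138240

Prime factorization: 180523 = 7 × 17 × 37 × 41.
φ(180523) = 180523 · (1 − 1/7) · (1 − 1/17) · (1 − 1/37) · (1 − 1/41)
       = 180523 · 138240/180523 = 138240.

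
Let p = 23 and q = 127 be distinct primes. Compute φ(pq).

φ(n) = (p − 1)(q − 1) = (23−1)(127−1) = 22·126 = 2772.

2772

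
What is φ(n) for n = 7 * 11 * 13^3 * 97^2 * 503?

568808248320

φ(800630693863) = 800630693863 · (1 − 1/7) · (1 − 1/11) · (1 − 1/13) · (1 − 1/97) · (1 − 1/503)
       = 800630693863 · 34698240/48839791 = 568808248320.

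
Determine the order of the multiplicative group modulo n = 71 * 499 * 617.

21473760

φ(21859693) = 21859693 · (1 − 1/71) · (1 − 1/499) · (1 − 1/617)
       = 21859693 · 21473760/21859693 = 21473760.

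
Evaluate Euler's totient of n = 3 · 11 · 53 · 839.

φ(3) = 3 − 1 = 2.
φ(11) = 11 − 1 = 10.
φ(53) = 53 − 1 = 52.
φ(839) = 839 − 1 = 838.
φ(1467411) = 2 × 10 × 52 × 838 = 871520.

871520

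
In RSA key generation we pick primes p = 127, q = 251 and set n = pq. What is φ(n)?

φ(pq) = (p−1)(q−1) = 126 · 250 = 31500.

31500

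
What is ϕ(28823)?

25920

First factor: 28823 = 19 * 37 * 41.
φ(28823) = 28823 · (1 − 1/19) · (1 − 1/37) · (1 − 1/41)
       = 28823 · 25920/28823 = 25920.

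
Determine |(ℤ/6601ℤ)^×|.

5280

Factor 6601: 6601 = 7 * 23 * 41.
φ(7) = 7 − 1 = 6.
φ(23) = 23 − 1 = 22.
φ(41) = 41 − 1 = 40.
φ(6601) = 6 × 22 × 40 = 5280.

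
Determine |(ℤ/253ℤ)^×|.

First factor: 253 = 11 · 23.
φ(253) = 253 · (1 − 1/11) · (1 − 1/23)
       = 253 · 220/253 = 220.

220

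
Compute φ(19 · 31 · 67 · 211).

φ(8326693) = 8326693 · (1 − 1/19) · (1 − 1/31) · (1 − 1/67) · (1 − 1/211)
       = 8326693 · 7484400/8326693 = 7484400.

7484400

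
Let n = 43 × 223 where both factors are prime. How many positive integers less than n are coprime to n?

9324

For distinct primes, φ(pq) = (p−1)(q−1) = 42 × 222 = 9324.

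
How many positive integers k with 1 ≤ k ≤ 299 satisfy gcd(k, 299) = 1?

299 = 13 × 23.
φ(299) = 299 · (1 − 1/13) · (1 − 1/23)
       = 299 · 264/299 = 264.

264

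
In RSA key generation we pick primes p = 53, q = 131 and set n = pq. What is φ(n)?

6760

For distinct primes, φ(pq) = (p−1)(q−1) = 52 × 130 = 6760.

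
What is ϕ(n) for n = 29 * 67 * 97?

φ(188471) = 188471 · (1 − 1/29) · (1 − 1/67) · (1 − 1/97)
       = 188471 · 177408/188471 = 177408.

177408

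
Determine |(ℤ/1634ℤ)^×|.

756

Factor 1634: 1634 = 2 × 19 × 43.
φ(1634) = 1634 · (1 − 1/2) · (1 − 1/19) · (1 − 1/43)
       = 1634 · 756/1634 = 756.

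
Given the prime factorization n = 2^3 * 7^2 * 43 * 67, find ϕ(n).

φ(2^3) = 2^3 − 2^2 = 8 − 4 = 4.
φ(7^2) = 7^2 − 7^1 = 49 − 7 = 42.
φ(43) = 43 − 1 = 42.
φ(67) = 67 − 1 = 66.
φ(1129352) = 4 × 42 × 42 × 66 = 465696.

465696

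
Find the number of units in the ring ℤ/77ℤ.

60

Factor 77: 77 = 7 * 11.
φ(7) = 7 − 1 = 6.
φ(11) = 11 − 1 = 10.
Multiply: 6 · 10 = 60.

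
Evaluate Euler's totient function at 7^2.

φ(7^2) = 7^1·(7−1) = 7·6 = 42.

42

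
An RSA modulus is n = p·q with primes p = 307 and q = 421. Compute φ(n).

φ(129247) = 129247 · (1 − 1/307) · (1 − 1/421)
       = 129247 · 128520/129247 = 128520.

128520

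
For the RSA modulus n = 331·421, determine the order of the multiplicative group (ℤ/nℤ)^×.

φ(331) = 331 − 1 = 330.
φ(421) = 421 − 1 = 420.
Since φ is multiplicative, φ(139351) = 330 · 420 = 138600.

138600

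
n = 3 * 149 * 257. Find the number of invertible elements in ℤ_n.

φ(114879) = 114879 · (1 − 1/3) · (1 − 1/149) · (1 − 1/257)
       = 114879 · 75776/114879 = 75776.

75776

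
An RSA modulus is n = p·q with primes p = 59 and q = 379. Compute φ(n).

φ(22361) = 22361 · (1 − 1/59) · (1 − 1/379)
       = 22361 · 21924/22361 = 21924.

21924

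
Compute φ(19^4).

φ(130321) = 130321 · (1 − 1/19)
       = 130321 · 18/19 = 123462.

123462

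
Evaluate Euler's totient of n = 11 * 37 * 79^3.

175247280

φ(200666873) = 200666873 · (1 − 1/11) · (1 − 1/37) · (1 − 1/79)
       = 200666873 · 28080/32153 = 175247280.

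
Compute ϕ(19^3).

φ(19^3) = 19^2·(19−1) = 361·18 = 6498.

6498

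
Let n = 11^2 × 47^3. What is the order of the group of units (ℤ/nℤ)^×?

11177540

φ(11^2) = 11^1·(11−1) = 11·10 = 110.
φ(47^3) = 47^2·(47−1) = 2209·46 = 101614.
Multiply: 110 · 101614 = 11177540.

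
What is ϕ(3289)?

2640

Prime factorization: 3289 = 11 × 13 × 23.
φ(11) = 11 − 1 = 10.
φ(13) = 13 − 1 = 12.
φ(23) = 23 − 1 = 22.
Multiply: 10 · 12 · 22 = 2640.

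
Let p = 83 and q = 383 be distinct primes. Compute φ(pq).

31324

For distinct primes, φ(pq) = (p−1)(q−1) = 82 × 382 = 31324.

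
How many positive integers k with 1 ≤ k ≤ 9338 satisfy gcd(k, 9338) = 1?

Prime factorization: 9338 = 2 × 7 × 23 × 29.
φ(2) = 2 − 1 = 1.
φ(7) = 7 − 1 = 6.
φ(23) = 23 − 1 = 22.
φ(29) = 29 − 1 = 28.
φ(9338) = 1 × 6 × 22 × 28 = 3696.

3696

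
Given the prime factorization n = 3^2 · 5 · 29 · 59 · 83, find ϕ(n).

3196032

φ(6390585) = 6390585 · (1 − 1/3) · (1 − 1/5) · (1 − 1/29) · (1 − 1/59) · (1 − 1/83)
       = 6390585 · 1065344/2130195 = 3196032.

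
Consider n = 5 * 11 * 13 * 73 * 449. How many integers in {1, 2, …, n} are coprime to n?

15482880

φ(23435555) = 23435555 · (1 − 1/5) · (1 − 1/11) · (1 − 1/13) · (1 − 1/73) · (1 − 1/449)
       = 23435555 · 15482880/23435555 = 15482880.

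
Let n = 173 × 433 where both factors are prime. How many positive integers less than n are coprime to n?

74304

For distinct primes, φ(pq) = (p−1)(q−1) = 172 × 432 = 74304.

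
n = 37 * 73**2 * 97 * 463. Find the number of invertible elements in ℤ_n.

8392108032

φ(8855236603) = 8855236603 · (1 − 1/37) · (1 − 1/73) · (1 − 1/97) · (1 − 1/463)
       = 8855236603 · 114960384/121304611 = 8392108032.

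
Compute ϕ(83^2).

φ(83^2) = 83^1·(83−1) = 83·82 = 6806.

6806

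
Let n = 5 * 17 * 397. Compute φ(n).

φ(33745) = 33745 · (1 − 1/5) · (1 − 1/17) · (1 − 1/397)
       = 33745 · 25344/33745 = 25344.

25344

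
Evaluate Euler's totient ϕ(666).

216

666 = 2 * 3^2 * 37.
φ(666) = 666 · (1 − 1/2) · (1 − 1/3) · (1 − 1/37)
       = 666 · 72/222 = 216.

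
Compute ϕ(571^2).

325470

φ(326041) = 326041 · (1 − 1/571)
       = 326041 · 570/571 = 325470.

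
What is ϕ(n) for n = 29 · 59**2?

φ(29) = 29 − 1 = 28.
φ(59^2) = 59^2 − 59^1 = 3481 − 59 = 3422.
Multiply: 28 · 3422 = 95816.

95816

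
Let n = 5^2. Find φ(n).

φ(5^2) = 5^2 − 5^1 = 25 − 5 = 20.

20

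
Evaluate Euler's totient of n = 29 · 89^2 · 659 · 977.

φ(29) = 29 − 1 = 28.
φ(89^2) = 89^2 − 89^1 = 7921 − 89 = 7832.
φ(659) = 659 − 1 = 658.
φ(977) = 977 − 1 = 976.
Since φ is multiplicative, φ(147896531687) = 28 · 7832 · 658 · 976 = 140833645568.

140833645568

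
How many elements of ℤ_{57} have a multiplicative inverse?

Prime factorization: 57 = 3 · 19.
φ(3) = 3 − 1 = 2.
φ(19) = 19 − 1 = 18.
Since φ is multiplicative, φ(57) = 2 · 18 = 36.

36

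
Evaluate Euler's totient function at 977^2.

φ(954529) = 954529 · (1 − 1/977)
       = 954529 · 976/977 = 953552.

953552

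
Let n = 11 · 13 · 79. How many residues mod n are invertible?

φ(11) = 11 − 1 = 10.
φ(13) = 13 − 1 = 12.
φ(79) = 79 − 1 = 78.
φ(11297) = 10 × 12 × 78 = 9360.

9360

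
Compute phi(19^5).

2345778

φ(2476099) = 2476099 · (1 − 1/19)
       = 2476099 · 18/19 = 2345778.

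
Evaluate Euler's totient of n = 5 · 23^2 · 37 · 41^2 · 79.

φ(12996374135) = 12996374135 · (1 − 1/5) · (1 − 1/23) · (1 − 1/37) · (1 − 1/41) · (1 − 1/79)
       = 12996374135 · 9884160/13781945 = 9320762880.

9320762880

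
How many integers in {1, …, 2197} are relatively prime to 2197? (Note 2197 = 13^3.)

φ(2197) = 2197 · (1 − 1/13)
       = 2197 · 12/13 = 2028.

2028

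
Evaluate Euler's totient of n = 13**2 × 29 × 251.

φ(13^2) = 13^2 − 13^1 = 169 − 13 = 156.
φ(29) = 29 − 1 = 28.
φ(251) = 251 − 1 = 250.
Since φ is multiplicative, φ(1230151) = 156 · 28 · 250 = 1092000.

1092000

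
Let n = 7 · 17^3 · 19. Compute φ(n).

499392

φ(653429) = 653429 · (1 − 1/7) · (1 − 1/17) · (1 − 1/19)
       = 653429 · 1728/2261 = 499392.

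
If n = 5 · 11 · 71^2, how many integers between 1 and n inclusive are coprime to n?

198800

φ(5) = 5 − 1 = 4.
φ(11) = 11 − 1 = 10.
φ(71^2) = 71^2 − 71^1 = 5041 − 71 = 4970.
Multiply: 4 · 10 · 4970 = 198800.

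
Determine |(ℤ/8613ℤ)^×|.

Prime factorization: 8613 = 3**3 * 11 * 29.
φ(8613) = 8613 · (1 − 1/3) · (1 − 1/11) · (1 − 1/29)
       = 8613 · 560/957 = 5040.

5040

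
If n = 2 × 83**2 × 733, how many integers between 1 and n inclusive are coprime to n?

φ(2) = 2 − 1 = 1.
φ(83^2) = 83^1·(83−1) = 83·82 = 6806.
φ(733) = 733 − 1 = 732.
Multiply: 1 · 6806 · 732 = 4981992.

4981992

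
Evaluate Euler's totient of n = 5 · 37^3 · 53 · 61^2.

37518923520

φ(5) = 5 − 1 = 4.
φ(37^3) = 37^3 − 37^2 = 50653 − 1369 = 49284.
φ(53) = 53 − 1 = 52.
φ(61^2) = 61^2 − 61^1 = 3721 − 61 = 3660.
Since φ is multiplicative, φ(49947150445) = 4 · 49284 · 52 · 3660 = 37518923520.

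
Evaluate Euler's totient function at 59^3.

201898

φ(205379) = 205379 · (1 − 1/59)
       = 205379 · 58/59 = 201898.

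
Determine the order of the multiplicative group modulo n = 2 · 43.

42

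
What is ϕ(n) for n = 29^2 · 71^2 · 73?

290566080

φ(29^2) = 29^2 − 29^1 = 841 − 29 = 812.
φ(71^2) = 71^1·(71−1) = 71·70 = 4970.
φ(73) = 73 − 1 = 72.
φ(309482113) = 812 × 4970 × 72 = 290566080.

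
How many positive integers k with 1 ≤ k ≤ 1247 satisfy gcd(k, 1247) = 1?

1247 = 29 * 43.
φ(29) = 29 − 1 = 28.
φ(43) = 43 − 1 = 42.
φ(1247) = 28 × 42 = 1176.

1176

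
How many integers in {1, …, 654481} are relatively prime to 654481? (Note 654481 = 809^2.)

φ(654481) = 654481 · (1 − 1/809)
       = 654481 · 808/809 = 653672.

653672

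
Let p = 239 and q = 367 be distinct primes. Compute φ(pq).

φ(pq) = (p−1)(q−1) = 238 · 366 = 87108.

87108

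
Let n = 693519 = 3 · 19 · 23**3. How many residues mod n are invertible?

φ(3) = 3 − 1 = 2.
φ(19) = 19 − 1 = 18.
φ(23^3) = 23^2·(23−1) = 529·22 = 11638.
Multiply: 2 · 18 · 11638 = 418968.

418968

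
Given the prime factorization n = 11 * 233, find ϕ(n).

φ(2563) = 2563 · (1 − 1/11) · (1 − 1/233)
       = 2563 · 2320/2563 = 2320.

2320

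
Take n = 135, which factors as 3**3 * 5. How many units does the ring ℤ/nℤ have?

φ(135) = 135 · (1 − 1/3) · (1 − 1/5)
       = 135 · 8/15 = 72.

72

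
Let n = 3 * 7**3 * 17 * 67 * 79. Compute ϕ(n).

φ(3) = 3 − 1 = 2.
φ(7^3) = 7^2·(7−1) = 49·6 = 294.
φ(17) = 17 − 1 = 16.
φ(67) = 67 − 1 = 66.
φ(79) = 79 − 1 = 78.
φ(92590449) = 2 × 294 × 16 × 66 × 78 = 48432384.

48432384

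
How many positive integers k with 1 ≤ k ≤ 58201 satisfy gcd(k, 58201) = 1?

47520

Factor 58201: 58201 = 11^2 × 13 × 37.
φ(11^2) = 11^2 − 11^1 = 121 − 11 = 110.
φ(13) = 13 − 1 = 12.
φ(37) = 37 − 1 = 36.
φ(58201) = 110 × 12 × 36 = 47520.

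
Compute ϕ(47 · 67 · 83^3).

1715030328

φ(47) = 47 − 1 = 46.
φ(67) = 67 − 1 = 66.
φ(83^3) = 83^2·(83−1) = 6889·82 = 564898.
Since φ is multiplicative, φ(1800557263) = 46 · 66 · 564898 = 1715030328.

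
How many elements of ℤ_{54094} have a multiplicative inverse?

Factor 54094: 54094 = 2 × 17 × 37 × 43.
φ(54094) = 54094 · (1 − 1/2) · (1 − 1/17) · (1 − 1/37) · (1 − 1/43)
       = 54094 · 24192/54094 = 24192.

24192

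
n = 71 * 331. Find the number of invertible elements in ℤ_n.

23100

φ(23501) = 23501 · (1 − 1/71) · (1 − 1/331)
       = 23501 · 23100/23501 = 23100.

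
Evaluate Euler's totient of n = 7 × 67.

φ(469) = 469 · (1 − 1/7) · (1 − 1/67)
       = 469 · 396/469 = 396.

396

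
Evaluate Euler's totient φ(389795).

389795 = 5 * 7^2 * 37 * 43.
φ(5) = 5 − 1 = 4.
φ(7^2) = 7^1·(7−1) = 7·6 = 42.
φ(37) = 37 − 1 = 36.
φ(43) = 43 − 1 = 42.
φ(389795) = 4 × 42 × 36 × 42 = 254016.

254016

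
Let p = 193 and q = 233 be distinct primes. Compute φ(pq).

44544

φ(193) = 193 − 1 = 192.
φ(233) = 233 − 1 = 232.
Since φ is multiplicative, φ(44969) = 192 · 232 = 44544.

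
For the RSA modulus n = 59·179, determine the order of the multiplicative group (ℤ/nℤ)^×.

10324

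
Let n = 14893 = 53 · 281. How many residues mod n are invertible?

14560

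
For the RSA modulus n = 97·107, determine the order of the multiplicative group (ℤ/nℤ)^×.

φ(10379) = 10379 · (1 − 1/97) · (1 − 1/107)
       = 10379 · 10176/10379 = 10176.

10176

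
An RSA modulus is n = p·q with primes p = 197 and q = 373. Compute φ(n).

72912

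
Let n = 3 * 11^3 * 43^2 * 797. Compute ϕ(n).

φ(5884296429) = 5884296429 · (1 − 1/3) · (1 − 1/11) · (1 − 1/43) · (1 − 1/797)
       = 5884296429 · 668640/1130943 = 3478933920.

3478933920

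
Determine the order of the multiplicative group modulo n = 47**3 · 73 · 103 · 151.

φ(117877415687) = 117877415687 · (1 − 1/47) · (1 − 1/73) · (1 − 1/103) · (1 − 1/151)
       = 117877415687 · 50673600/53362343 = 111937982400.

111937982400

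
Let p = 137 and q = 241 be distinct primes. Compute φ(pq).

32640

φ(n) = (p − 1)(q − 1) = (137−1)(241−1) = 136·240 = 32640.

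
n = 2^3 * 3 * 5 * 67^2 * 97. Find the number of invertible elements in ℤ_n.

13584384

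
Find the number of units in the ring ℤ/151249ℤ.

115200

151249 = 7 × 17 × 31 × 41.
φ(7) = 7 − 1 = 6.
φ(17) = 17 − 1 = 16.
φ(31) = 31 − 1 = 30.
φ(41) = 41 − 1 = 40.
Multiply: 6 · 16 · 30 · 40 = 115200.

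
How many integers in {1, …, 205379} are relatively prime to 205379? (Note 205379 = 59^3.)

φ(205379) = 205379 · (1 − 1/59)
       = 205379 · 58/59 = 201898.

201898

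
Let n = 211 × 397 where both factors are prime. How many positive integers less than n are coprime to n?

φ(211) = 211 − 1 = 210.
φ(397) = 397 − 1 = 396.
Multiply: 210 · 396 = 83160.

83160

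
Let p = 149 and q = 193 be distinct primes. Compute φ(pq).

φ(28757) = 28757 · (1 − 1/149) · (1 − 1/193)
       = 28757 · 28416/28757 = 28416.

28416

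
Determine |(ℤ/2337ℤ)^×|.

Factor 2337: 2337 = 3 · 19 · 41.
φ(3) = 3 − 1 = 2.
φ(19) = 19 − 1 = 18.
φ(41) = 41 − 1 = 40.
Multiply: 2 · 18 · 40 = 1440.

1440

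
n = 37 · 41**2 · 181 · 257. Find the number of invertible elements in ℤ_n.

2720563200

φ(37) = 37 − 1 = 36.
φ(41^2) = 41^1·(41−1) = 41·40 = 1640.
φ(181) = 181 − 1 = 180.
φ(257) = 257 − 1 = 256.
Multiply: 36 · 1640 · 180 · 256 = 2720563200.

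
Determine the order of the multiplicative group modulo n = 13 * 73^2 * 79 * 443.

2174470272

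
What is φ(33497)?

30240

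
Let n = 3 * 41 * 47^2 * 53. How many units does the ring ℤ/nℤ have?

8993920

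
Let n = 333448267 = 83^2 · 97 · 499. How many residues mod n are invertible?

325381248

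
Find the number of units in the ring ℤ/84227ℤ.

First factor: 84227 = 11 · 13 · 19 · 31.
φ(84227) = 84227 · (1 − 1/11) · (1 − 1/13) · (1 − 1/19) · (1 − 1/31)
       = 84227 · 64800/84227 = 64800.

64800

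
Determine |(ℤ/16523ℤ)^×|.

14400

Factor 16523: 16523 = 13 × 31 × 41.
φ(16523) = 16523 · (1 − 1/13) · (1 − 1/31) · (1 − 1/41)
       = 16523 · 14400/16523 = 14400.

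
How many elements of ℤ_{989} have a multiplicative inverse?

924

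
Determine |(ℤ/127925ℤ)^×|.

80640

First factor: 127925 = 5^2 × 7 × 17 × 43.
φ(5^2) = 5^2 − 5^1 = 25 − 5 = 20.
φ(7) = 7 − 1 = 6.
φ(17) = 17 − 1 = 16.
φ(43) = 43 − 1 = 42.
Multiply: 20 · 6 · 16 · 42 = 80640.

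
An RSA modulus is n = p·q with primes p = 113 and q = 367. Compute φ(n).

φ(n) = (p − 1)(q − 1) = (113−1)(367−1) = 112·366 = 40992.

40992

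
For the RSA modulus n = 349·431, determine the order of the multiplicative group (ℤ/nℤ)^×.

149640

For distinct primes, φ(pq) = (p−1)(q−1) = 348 × 430 = 149640.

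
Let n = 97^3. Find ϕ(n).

903264

φ(912673) = 912673 · (1 − 1/97)
       = 912673 · 96/97 = 903264.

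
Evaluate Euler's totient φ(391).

Prime factorization: 391 = 17 · 23.
φ(391) = 391 · (1 − 1/17) · (1 − 1/23)
       = 391 · 352/391 = 352.

352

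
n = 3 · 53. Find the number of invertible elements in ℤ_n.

φ(159) = 159 · (1 − 1/3) · (1 − 1/53)
       = 159 · 104/159 = 104.

104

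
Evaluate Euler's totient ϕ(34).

Prime factorization: 34 = 2 * 17.
φ(34) = 34 · (1 − 1/2) · (1 − 1/17)
       = 34 · 16/34 = 16.

16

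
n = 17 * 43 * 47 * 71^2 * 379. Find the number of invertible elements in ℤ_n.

φ(65640388423) = 65640388423 · (1 − 1/17) · (1 − 1/43) · (1 − 1/47) · (1 − 1/71) · (1 − 1/379)
       = 65640388423 · 817931520/924512513 = 58073137920.

58073137920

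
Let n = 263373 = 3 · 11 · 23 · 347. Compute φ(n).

φ(263373) = 263373 · (1 − 1/3) · (1 − 1/11) · (1 − 1/23) · (1 − 1/347)
       = 263373 · 152240/263373 = 152240.

152240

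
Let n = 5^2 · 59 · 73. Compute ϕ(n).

83520

φ(107675) = 107675 · (1 − 1/5) · (1 − 1/59) · (1 − 1/73)
       = 107675 · 16704/21535 = 83520.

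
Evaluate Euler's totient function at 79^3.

486798

φ(493039) = 493039 · (1 − 1/79)
       = 493039 · 78/79 = 486798.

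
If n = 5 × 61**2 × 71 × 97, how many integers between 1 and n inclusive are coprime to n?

φ(128132635) = 128132635 · (1 − 1/5) · (1 − 1/61) · (1 − 1/71) · (1 − 1/97)
       = 128132635 · 1612800/2100535 = 98380800.

98380800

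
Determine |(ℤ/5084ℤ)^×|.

Factor 5084: 5084 = 2^2 × 31 × 41.
φ(5084) = 5084 · (1 − 1/2) · (1 − 1/31) · (1 − 1/41)
       = 5084 · 1200/2542 = 2400.

2400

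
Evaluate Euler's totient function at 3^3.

18

φ(3^3) = 3^2·(3−1) = 9·2 = 18.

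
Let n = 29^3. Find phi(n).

23548

φ(24389) = 24389 · (1 − 1/29)
       = 24389 · 28/29 = 23548.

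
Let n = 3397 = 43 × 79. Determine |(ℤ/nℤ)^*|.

3276

φ(43) = 43 − 1 = 42.
φ(79) = 79 − 1 = 78.
Since φ is multiplicative, φ(3397) = 42 · 78 = 3276.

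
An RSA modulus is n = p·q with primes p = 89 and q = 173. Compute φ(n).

15136

φ(pq) = (p−1)(q−1) = 88 · 172 = 15136.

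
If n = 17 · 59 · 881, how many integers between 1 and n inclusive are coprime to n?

φ(883643) = 883643 · (1 − 1/17) · (1 − 1/59) · (1 − 1/881)
       = 883643 · 816640/883643 = 816640.

816640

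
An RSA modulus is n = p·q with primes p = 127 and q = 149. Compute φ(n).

φ(n) = (p − 1)(q − 1) = (127−1)(149−1) = 126·148 = 18648.

18648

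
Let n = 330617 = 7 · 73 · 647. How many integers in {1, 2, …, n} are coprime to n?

φ(330617) = 330617 · (1 − 1/7) · (1 − 1/73) · (1 − 1/647)
       = 330617 · 279072/330617 = 279072.

279072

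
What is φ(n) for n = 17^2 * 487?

φ(17^2) = 17^2 − 17^1 = 289 − 17 = 272.
φ(487) = 487 − 1 = 486.
Since φ is multiplicative, φ(140743) = 272 · 486 = 132192.

132192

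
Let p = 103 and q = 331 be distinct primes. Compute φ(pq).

φ(pq) = (p−1)(q−1) = 102 · 330 = 33660.

33660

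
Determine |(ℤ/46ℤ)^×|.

22

First factor: 46 = 2 · 23.
φ(46) = 46 · (1 − 1/2) · (1 − 1/23)
       = 46 · 22/46 = 22.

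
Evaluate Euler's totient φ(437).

396

First factor: 437 = 19 · 23.
φ(437) = 437 · (1 − 1/19) · (1 − 1/23)
       = 437 · 396/437 = 396.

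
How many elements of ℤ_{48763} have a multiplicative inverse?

39600

Prime factorization: 48763 = 11**2 × 13 × 31.
φ(48763) = 48763 · (1 − 1/11) · (1 − 1/13) · (1 − 1/31)
       = 48763 · 3600/4433 = 39600.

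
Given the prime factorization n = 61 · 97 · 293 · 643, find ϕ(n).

φ(1114756883) = 1114756883 · (1 − 1/61) · (1 − 1/97) · (1 − 1/293) · (1 − 1/643)
       = 1114756883 · 1079792640/1114756883 = 1079792640.

1079792640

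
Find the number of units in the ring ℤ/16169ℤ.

First factor: 16169 = 19 * 23 * 37.
φ(19) = 19 − 1 = 18.
φ(23) = 23 − 1 = 22.
φ(37) = 37 − 1 = 36.
Multiply: 18 · 22 · 36 = 14256.

14256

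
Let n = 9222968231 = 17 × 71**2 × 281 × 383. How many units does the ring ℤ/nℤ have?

8505459200

φ(9222968231) = 9222968231 · (1 − 1/17) · (1 − 1/71) · (1 − 1/281) · (1 − 1/383)
       = 9222968231 · 119795200/129900961 = 8505459200.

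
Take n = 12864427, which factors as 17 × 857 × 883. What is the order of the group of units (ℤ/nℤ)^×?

φ(12864427) = 12864427 · (1 − 1/17) · (1 − 1/857) · (1 − 1/883)
       = 12864427 · 12079872/12864427 = 12079872.

12079872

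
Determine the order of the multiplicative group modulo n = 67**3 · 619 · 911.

166618572120

φ(169602962567) = 169602962567 · (1 − 1/67) · (1 − 1/619) · (1 − 1/911)
       = 169602962567 · 37117080/37781903 = 166618572120.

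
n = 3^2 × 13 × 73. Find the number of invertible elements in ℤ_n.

5184

φ(3^2) = 3^2 − 3^1 = 9 − 3 = 6.
φ(13) = 13 − 1 = 12.
φ(73) = 73 − 1 = 72.
Since φ is multiplicative, φ(8541) = 6 · 12 · 72 = 5184.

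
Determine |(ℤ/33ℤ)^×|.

20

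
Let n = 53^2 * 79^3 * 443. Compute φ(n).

592993957296

φ(53^2) = 53^1·(53−1) = 53·52 = 2756.
φ(79^3) = 79^2·(79−1) = 6241·78 = 486798.
φ(443) = 443 − 1 = 442.
Since φ is multiplicative, φ(613531322093) = 2756 · 486798 · 442 = 592993957296.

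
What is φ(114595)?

80640

First factor: 114595 = 5 · 13 · 41 · 43.
φ(5) = 5 − 1 = 4.
φ(13) = 13 − 1 = 12.
φ(41) = 41 − 1 = 40.
φ(43) = 43 − 1 = 42.
φ(114595) = 4 × 12 × 40 × 42 = 80640.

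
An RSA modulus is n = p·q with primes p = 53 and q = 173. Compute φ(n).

8944

φ(pq) = (p−1)(q−1) = 52 · 172 = 8944.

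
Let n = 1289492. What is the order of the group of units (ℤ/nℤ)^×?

597816

Prime factorization: 1289492 = 2^2 * 19^3 * 47.
φ(1289492) = 1289492 · (1 − 1/2) · (1 − 1/19) · (1 − 1/47)
       = 1289492 · 828/1786 = 597816.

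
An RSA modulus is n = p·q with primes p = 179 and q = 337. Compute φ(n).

For distinct primes, φ(pq) = (p−1)(q−1) = 178 × 336 = 59808.

59808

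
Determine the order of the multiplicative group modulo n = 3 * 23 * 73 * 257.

φ(3) = 3 − 1 = 2.
φ(23) = 23 − 1 = 22.
φ(73) = 73 − 1 = 72.
φ(257) = 257 − 1 = 256.
Since φ is multiplicative, φ(1294509) = 2 · 22 · 72 · 256 = 811008.

811008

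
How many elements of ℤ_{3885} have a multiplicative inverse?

Factor 3885: 3885 = 3 * 5 * 7 * 37.
φ(3885) = 3885 · (1 − 1/3) · (1 − 1/5) · (1 − 1/7) · (1 − 1/37)
       = 3885 · 1728/3885 = 1728.

1728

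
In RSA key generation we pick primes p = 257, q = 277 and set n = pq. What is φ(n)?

70656

φ(71189) = 71189 · (1 − 1/257) · (1 − 1/277)
       = 71189 · 70656/71189 = 70656.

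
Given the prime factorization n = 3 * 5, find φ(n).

8

φ(15) = 15 · (1 − 1/3) · (1 − 1/5)
       = 15 · 8/15 = 8.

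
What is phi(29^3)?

φ(24389) = 24389 · (1 − 1/29)
       = 24389 · 28/29 = 23548.

23548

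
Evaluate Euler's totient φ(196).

84

Factor 196: 196 = 2^2 · 7^2.
φ(2^2) = 2^1·(2−1) = 2·1 = 2.
φ(7^2) = 7^2 − 7^1 = 49 − 7 = 42.
Multiply: 2 · 42 = 84.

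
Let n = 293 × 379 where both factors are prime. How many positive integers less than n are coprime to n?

φ(293) = 293 − 1 = 292.
φ(379) = 379 − 1 = 378.
Multiply: 292 · 378 = 110376.

110376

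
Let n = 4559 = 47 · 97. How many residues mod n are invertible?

φ(4559) = 4559 · (1 − 1/47) · (1 − 1/97)
       = 4559 · 4416/4559 = 4416.

4416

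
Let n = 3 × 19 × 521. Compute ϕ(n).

φ(29697) = 29697 · (1 − 1/3) · (1 − 1/19) · (1 − 1/521)
       = 29697 · 18720/29697 = 18720.

18720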